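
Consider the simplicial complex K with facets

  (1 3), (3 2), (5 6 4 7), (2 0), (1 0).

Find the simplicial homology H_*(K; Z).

Take the total order 0 < 1 < 2 < 3 < 4 < 5 < 6 < 7 on the vertex set. Then K (dimension 3) consists of the simplices:

  0-simplices (8): [0], [1], [2], [3], [4], [5], [6], [7]
  1-simplices (10): [0,1], [0,2], [1,3], [2,3], [4,5], [4,6], [4,7], [5,6], [5,7], [6,7]
  2-simplices (4): [4,5,6], [4,5,7], [4,6,7], [5,6,7]
  3-simplices (1): [4,5,6,7]

Hence C_0 ≅ Z^8, C_1 ≅ Z^10, C_2 ≅ Z^4, C_3 ≅ Z^1.

The boundary map ∂_1: C_1 → C_0 sends each edge [p,q] (with p < q) to q − p. For instance
  ∂[2,3] = [3] − [2].
The 8×10 boundary matrix has rank 6 and Smith normal form diag(1,1,1,1,1,1).

∂_2: C_2 → C_1 maps a triangle to the signed sum of its edges. For instance
  ∂[4,5,6] = [5,6] − [4,6] + [4,5],
  ∂[4,5,7] = [5,7] − [4,7] + [4,5].
The resulting 10×4 matrix has rank 3, and its Smith normal form has invariant factors (1,1,1).

∂_3: C_3 → C_2 sends each 3-simplex σ to the alternating sum Σ_i (−1)^i (σ with its i-th vertex removed). For instance
  ∂[4,5,6,7] = [5,6,7] − [4,6,7] + [4,5,7] − [4,5,6].
The 4×1 boundary matrix has rank 1 and Smith normal form diag(1).

From H_k ≅ ker(∂_k) / im(∂_{k+1}) we obtain:

  H_0: rank C_0 − rank ∂_1 = 8 − 6 = 2, and the invariant factors of ∂_1 are all 1, so H_0 = Z^2.
  H_1: rank ker ∂_1 − rank ∂_2 = (10 − 6) − 3 = 1, and the invariant factors of ∂_2 are all 1, so H_1 = Z.
  H_2: rank ker ∂_2 − rank ∂_3 = (4 − 3) − 1 = 0, and the invariant factors of ∂_3 are all 1, so H_2 = 0.
  H_3: rank ker ∂_3 − rank ∂_4 = (1 − 1) − 0 = 0, and there is no ∂_4, so H_3 = 0.

H_0 ≅ Z^2,  H_1 ≅ Z,  H_2 = 0,  H_3 = 0.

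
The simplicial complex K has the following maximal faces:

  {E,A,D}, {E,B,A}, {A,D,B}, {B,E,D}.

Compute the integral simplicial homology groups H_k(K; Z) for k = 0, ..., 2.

Fix the vertex order A < B < D < E and write every simplex with vertices in increasing order. Then dim K = 2 and the simplices of K are:

  0-simplices (4): A, B, D, E
  1-simplices (6): AB, AD, AE, BD, BE, DE
  2-simplices (4): ABD, ABE, ADE, BDE

giving chain groups C_0 ≅ Z^4, C_1 ≅ Z^6, C_2 ≅ Z^4.

Boundary ∂_1: C_1 → C_0 is given by ∂[p,q] = [q] − [p].
As a 4×6 matrix over Z this has rank 3, with invariant factors (1,1,1).

The boundary map ∂_2: C_2 → C_1 sends each 2-simplex [p,q,r] to [q,r] − [p,r] + [p,q]. For instance
  ∂ABE = BE − AE + AB,
  ∂ADE = DE − AE + AD.
As a 6×4 matrix over Z this has rank 3, with invariant factors (1,1,1).

Now H_k = ker ∂_k / im ∂_{k+1}, so:

  H_0: rank C_0 − rank ∂_1 = 4 − 3 = 1, and the invariant factors of ∂_1 are all 1, so H_0 ≅ Z.
  H_1: rank ker ∂_1 − rank ∂_2 = (6 − 3) − 3 = 0, and the invariant factors of ∂_2 are all 1, so H_1 ≅ 0.
  H_2: rank ker ∂_2 − rank ∂_3 = (4 − 3) − 0 = 1, and there is no ∂_3, so H_2 ≅ Z.

(K is a triangulation of the 2-sphere S^2.)

H_0 = Z,  H_1 = 0,  H_2 = Z.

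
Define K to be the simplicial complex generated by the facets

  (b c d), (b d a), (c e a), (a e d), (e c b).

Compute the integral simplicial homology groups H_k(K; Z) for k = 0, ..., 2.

Take the total order a < b < c < d < e on the vertex set. Then K (dimension 2) consists of the simplices:

  0-simplices (5): a, b, c, d, e
  1-simplices (10): ab, ac, ad, ae, bc, bd, be, cd, ce, de
  2-simplices (5): abd, ace, ade, bcd, bce

giving chain groups C_0 ≅ Z^5, C_1 ≅ Z^10, C_2 ≅ Z^5.

The boundary map ∂_1: C_1 → C_0 sends each edge [p,q] (with p < q) to q − p.
This gives a 5×10 integer matrix of rank 4; reducing to Smith normal form yields diagonal entries (1,1,1,1).

Boundary ∂_2: C_2 → C_1 maps a triangle to the signed sum of its edges. For instance
  ∂abd = bd − ad + ab,
  ∂bce = ce − be + bc.
As a 10×5 matrix over Z this has rank 5, with invariant factors (1,1,1,1,1).

Now H_k = ker ∂_k / im ∂_{k+1}, so:

  H_0: rank C_0 − rank ∂_1 = 5 − 4 = 1, and the invariant factors of ∂_1 are all 1, so H_0 ≅ Z.
  H_1: rank ker ∂_1 − rank ∂_2 = (10 − 4) − 5 = 1, and the invariant factors of ∂_2 are all 1, so H_1 ≅ Z.
  H_2: rank ker ∂_2 − rank ∂_3 = (5 − 5) − 0 = 0, and there is no ∂_3, so H_2 ≅ 0.

H_0 = Z,  H_1 = Z,  H_2 = 0.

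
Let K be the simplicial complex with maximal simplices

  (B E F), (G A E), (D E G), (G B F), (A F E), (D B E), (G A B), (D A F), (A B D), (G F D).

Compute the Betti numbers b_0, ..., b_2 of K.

b_0 = 1, b_1 = 0, b_2 = 0.

Fix the vertex order A < B < D < E < F < G and write every simplex with vertices in increasing order. Then dim K = 2 and the simplices of K are:

  0-simplices (6): A, B, D, E, F, G
  1-simplices (15): AB, AD, AE, AF, AG, BD, BE, BF, BG, DE, DF, DG, EF, EG, FG
  2-simplices (10): ABD, ABG, ADF, AEF, AEG, BDE, BEF, BFG, DEG, DFG

giving chain groups C_0 ≅ Z^6, C_1 ≅ Z^15, C_2 ≅ Z^10.

Boundary ∂_1: C_1 → C_0 sends each edge [p,q] (with p < q) to q − p. For instance
  ∂AF = F − A.
The resulting 6×15 matrix has rank 5, and its Smith normal form has invariant factors (1,1,1,1,1).

∂_2: C_2 → C_1 maps a triangle to the signed sum of its edges. For instance
  ∂BFG = FG − BG + BF,
  ∂ABG = BG − AG + AB.
This gives a 15×10 integer matrix of rank 10; reducing to Smith normal form yields diagonal entries (1,1,1,1,1,1,1,1,1,2).

Now H_k = ker ∂_k / im ∂_{k+1}, so:

  H_0: rank C_0 − rank ∂_1 = 6 − 5 = 1, and the invariant factors of ∂_1 are all 1, so H_0 = Z.
  H_1: rank ker ∂_1 − rank ∂_2 = (15 − 5) − 10 = 0, and ∂_2 has invariant factor 2 > 1, so H_1 = Z/2.
  H_2: rank ker ∂_2 − rank ∂_3 = (10 − 10) − 0 = 0, and there is no ∂_3, so H_2 = 0.

Hence the Betti numbers are b_0 = 1, b_1 = 0, b_2 = 0.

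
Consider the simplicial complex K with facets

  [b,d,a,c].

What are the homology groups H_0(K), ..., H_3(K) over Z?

Take the total order a < b < c < d on the vertex set. Then K (dimension 3) consists of the simplices:

  0-simplices (4): a, b, c, d
  1-simplices (6): ab, ac, ad, bc, bd, cd
  2-simplices (4): abc, abd, acd, bcd
  3-simplices (1): abcd

so the chain groups are C_0 ≅ Z^4, C_1 ≅ Z^6, C_2 ≅ Z^4, C_3 ≅ Z^1.

∂_1: C_1 → C_0 maps an edge to its endpoints' difference, ∂[p,q] = q − p.
This gives a 4×6 integer matrix of rank 3; reducing to Smith normal form yields diagonal entries (1,1,1).

∂_2: C_2 → C_1 acts by ∂[p,q,r] = [q,r] − [p,r] + [p,q]. For instance
  ∂acd = cd − ad + ac,
  ∂abc = bc − ac + ab.
The 6×4 boundary matrix has rank 3 and Smith normal form diag(1,1,1).

Boundary ∂_3: C_3 → C_2 sends each 3-simplex σ to the alternating sum Σ_i (−1)^i (σ with its i-th vertex removed). For instance
  ∂abcd = bcd − acd + abd − abc.
As a 4×1 matrix over Z this has rank 1, with invariant factors (1).

Reading off H_k = ker ∂_k / im ∂_{k+1}:

  H_0: rank C_0 − rank ∂_1 = 4 − 3 = 1, and the invariant factors of ∂_1 are all 1, so H_0 ≅ Z.
  H_1: rank ker ∂_1 − rank ∂_2 = (6 − 3) − 3 = 0, and the invariant factors of ∂_2 are all 1, so H_1 ≅ 0.
  H_2: rank ker ∂_2 − rank ∂_3 = (4 − 3) − 1 = 0, and the invariant factors of ∂_3 are all 1, so H_2 ≅ 0.
  H_3: rank ker ∂_3 − rank ∂_4 = (1 − 1) − 0 = 0, and there is no ∂_4, so H_3 ≅ 0.

(K is a triangulation of the 3-simplex.)

H_0 = Z,  H_1 = 0,  H_2 = 0,  H_3 = 0.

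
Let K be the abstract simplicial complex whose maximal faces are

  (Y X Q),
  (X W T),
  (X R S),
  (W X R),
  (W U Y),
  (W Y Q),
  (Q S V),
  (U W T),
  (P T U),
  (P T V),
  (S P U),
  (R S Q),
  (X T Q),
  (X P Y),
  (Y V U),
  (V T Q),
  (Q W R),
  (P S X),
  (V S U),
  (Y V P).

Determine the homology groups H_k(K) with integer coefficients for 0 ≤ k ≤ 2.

Fix the vertex order P < Q < R < S < T < U < V < W < X < Y and write every simplex with vertices in increasing order. Then dim K = 2 and the simplices of K are:

  0-simplices (10): P, Q, R, S, T, U, V, W, X, Y
  1-simplices (30): PS, PT, PU, PV, PX, PY, QR, QS, QT, QV, QW, QX, QY, RS, RW, RX, SU, SV, SX, TU, TV, TW, TX, UV, UW, UY, VY, WX, WY, XY
  2-simplices (20): PSU, PSX, PTU, PTV, PVY, PXY, QRS, QRW, QSV, QTV, QTX, QWY, QXY, RSX, RWX, SUV, TUW, TWX, UVY, UWY

so the chain groups are C_0 ≅ Z^10, C_1 ≅ Z^30, C_2 ≅ Z^20.

Boundary ∂_1: C_1 → C_0 is given by ∂[p,q] = [q] − [p]. For instance
  ∂TU = U − T.
The 10×30 boundary matrix has rank 9 and Smith normal form diag(1,1,1,1,1,1,1,1,1).

The boundary map ∂_2: C_2 → C_1 sends each 2-simplex [p,q,r] to [q,r] − [p,r] + [p,q]. For instance
  ∂QSV = SV − QV + QS,
  ∂RWX = WX − RX + RW.
As a 30×20 matrix over Z this has rank 20, with invariant factors (1,1,1,1,1,1,1,1,1,1,1,1,1,1,1,1,1,1,1,2).

Reading off H_k = ker ∂_k / im ∂_{k+1}:

  H_0: rank C_0 − rank ∂_1 = 10 − 9 = 1, and the invariant factors of ∂_1 are all 1, so H_0 ≅ Z.
  H_1: rank ker ∂_1 − rank ∂_2 = (30 − 9) − 20 = 1, and ∂_2 has invariant factor 2 > 1, so H_1 ≅ Z ⊕ Z/2.
  H_2: rank ker ∂_2 − rank ∂_3 = (20 − 20) − 0 = 0, and there is no ∂_3, so H_2 ≅ 0.

As a check, the Euler characteristic is 10 − 30 + 20 = 0, which agrees with 1 − 1 + 0 = 0.

H_0 ≅ Z,  H_1 ≅ Z ⊕ Z/2,  H_2 = 0.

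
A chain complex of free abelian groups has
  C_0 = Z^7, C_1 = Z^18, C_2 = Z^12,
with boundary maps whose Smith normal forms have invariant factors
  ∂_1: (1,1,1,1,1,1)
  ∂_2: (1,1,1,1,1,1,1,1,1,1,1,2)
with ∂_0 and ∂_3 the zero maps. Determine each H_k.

H_0: b_0 = 7 − 0 − 6 = 1; torsion from ∂_1 factors > 1: none. So H_0 = Z.
H_1: b_1 = 18 − 6 − 12 = 0; torsion from ∂_2 factors > 1: [2]. So H_1 = Z/2Z.
H_2: b_2 = 12 − 12 − 0 = 0; torsion from ∂_3 factors > 1: none. So H_2 = 0.

H_0 = Z,  H_1 = Z/2Z,  H_2 = 0.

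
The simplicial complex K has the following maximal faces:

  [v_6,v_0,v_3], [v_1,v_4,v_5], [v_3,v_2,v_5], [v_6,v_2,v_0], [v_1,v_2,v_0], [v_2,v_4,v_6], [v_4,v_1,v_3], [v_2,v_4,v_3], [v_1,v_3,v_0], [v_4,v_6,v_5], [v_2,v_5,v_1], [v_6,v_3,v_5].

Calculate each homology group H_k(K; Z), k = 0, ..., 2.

Fix the vertex order v_0 < v_1 < v_2 < v_3 < v_4 < v_5 < v_6 and write every simplex with vertices in increasing order. Then dim K = 2 and the simplices of K are:

  0-simplices (7): [v_0], [v_1], [v_2], [v_3], [v_4], [v_5], [v_6]
  1-simplices (18): (18 of them)
  2-simplices (12): (12 of them)

Hence C_0 ≅ Z^7, C_1 ≅ Z^18, C_2 ≅ Z^12.

The boundary map ∂_1: C_1 → C_0 sends each edge [p,q] (with p < q) to q − p.
This gives a 7×18 integer matrix of rank 6; reducing to Smith normal form yields diagonal entries (1,1,1,1,1,1).

The boundary map ∂_2: C_2 → C_1 sends each 2-simplex [p,q,r] to [q,r] − [p,r] + [p,q]. For instance
  ∂[v_1,v_3,v_4] = [v_3,v_4] − [v_1,v_4] + [v_1,v_3],
  ∂[v_1,v_2,v_5] = [v_2,v_5] − [v_1,v_5] + [v_1,v_2].
This gives a 18×12 integer matrix of rank 12; reducing to Smith normal form yields diagonal entries (1,1,1,1,1,1,1,1,1,1,1,2).

From H_k ≅ ker(∂_k) / im(∂_{k+1}) we obtain:

  H_0: rank C_0 − rank ∂_1 = 7 − 6 = 1, and the invariant factors of ∂_1 are all 1, so H_0 = Z.
  H_1: rank ker ∂_1 − rank ∂_2 = (18 − 6) − 12 = 0, and ∂_2 has invariant factor 2 > 1, so H_1 = Z/2.
  H_2: rank ker ∂_2 − rank ∂_3 = (12 − 12) − 0 = 0, and there is no ∂_3, so H_2 = 0.

(K is a triangulation of the real projective plane RP^2.)

H_0 ≅ Z,  H_1 ≅ Z/2,  H_2 = 0.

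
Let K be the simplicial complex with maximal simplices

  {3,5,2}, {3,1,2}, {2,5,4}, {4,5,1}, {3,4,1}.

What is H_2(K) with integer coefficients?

H_2 = 0.

Take the total order 1 < 2 < 3 < 4 < 5 on the vertex set. Then K (dimension 2) consists of the simplices:

  0-simplices (5): [1], [2], [3], [4], [5]
  1-simplices (10): [1,2], [1,3], [1,4], [1,5], [2,3], [2,4], [2,5], [3,4], [3,5], [4,5]
  2-simplices (5): [1,2,3], [1,3,4], [1,4,5], [2,3,5], [2,4,5]

Hence C_0 ≅ Z^5, C_1 ≅ Z^10, C_2 ≅ Z^5.

Boundary ∂_1: C_1 → C_0 is given by ∂[p,q] = [q] − [p]. For instance
  ∂[3,5] = [5] − [3].
The 5×10 boundary matrix has rank 4 and Smith normal form diag(1,1,1,1).

∂_2: C_2 → C_1 maps a triangle to the signed sum of its edges. For instance
  ∂[1,3,4] = [3,4] − [1,4] + [1,3],
  ∂[1,4,5] = [4,5] − [1,5] + [1,4].
The resulting 10×5 matrix has rank 5, and its Smith normal form has invariant factors (1,1,1,1,1).

Reading off H_k = ker ∂_k / im ∂_{k+1}:

  H_2: rank ker ∂_2 − rank ∂_3 = (5 − 5) − 0 = 0, and there is no ∂_3, so H_2 ≅ 0.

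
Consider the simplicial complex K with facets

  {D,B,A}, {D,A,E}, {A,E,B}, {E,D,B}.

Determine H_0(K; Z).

H_0 = Z.

K has 4 vertices, 6 edges, 4 triangles.
rank ∂_0 = 0, rank ∂_1 = 3 ⇒ b_0 = 4 − 0 − 3 = 1; all invariant factors of ∂_1 are 1 so no torsion. So H_0 = Z.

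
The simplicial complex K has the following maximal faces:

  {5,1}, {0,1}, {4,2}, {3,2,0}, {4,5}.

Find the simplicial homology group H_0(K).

Take the total order 0 < 1 < 2 < 3 < 4 < 5 on the vertex set. Then K (dimension 2) consists of the simplices:

  0-simplices (6): [0], [1], [2], [3], [4], [5]
  1-simplices (7): [0,1], [0,2], [0,3], [1,5], [2,3], [2,4], [4,5]
  2-simplices (1): [0,2,3]

giving chain groups C_0 ≅ Z^6, C_1 ≅ Z^7, C_2 ≅ Z^1.

The boundary map ∂_1: C_1 → C_0 sends each edge [p,q] (with p < q) to q − p.
As a 6×7 matrix over Z this has rank 5, with invariant factors (1,1,1,1,1).

The boundary map ∂_2: C_2 → C_1 maps a triangle to the signed sum of its edges. For instance
  ∂[0,2,3] = [2,3] − [0,3] + [0,2].
This gives a 7×1 integer matrix of rank 1; reducing to Smith normal form yields diagonal entries (1).

Now H_k = ker ∂_k / im ∂_{k+1}, so:

  H_0: rank C_0 − rank ∂_1 = 6 − 5 = 1, and the invariant factors of ∂_1 are all 1, so H_0 = Z.

H_0 ≅ Z.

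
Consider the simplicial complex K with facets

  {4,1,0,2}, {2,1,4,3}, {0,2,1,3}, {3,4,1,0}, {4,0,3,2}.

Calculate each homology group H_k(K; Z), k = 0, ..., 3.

Take the total order 0 < 1 < 2 < 3 < 4 on the vertex set. Then K (dimension 3) consists of the simplices:

  0-simplices (5): [0], [1], [2], [3], [4]
  1-simplices (10): [0,1], [0,2], [0,3], [0,4], [1,2], [1,3], [1,4], [2,3], [2,4], [3,4]
  2-simplices (10): [0,1,2], [0,1,3], [0,1,4], [0,2,3], [0,2,4], [0,3,4], [1,2,3], [1,2,4], [1,3,4], [2,3,4]
  3-simplices (5): [0,1,2,3], [0,1,2,4], [0,1,3,4], [0,2,3,4], [1,2,3,4]

giving chain groups C_0 ≅ Z^5, C_1 ≅ Z^10, C_2 ≅ Z^10, C_3 ≅ Z^5.

Boundary ∂_1: C_1 → C_0 is given by ∂[p,q] = [q] − [p]. For instance
  ∂[1,4] = [4] − [1].
The 5×10 boundary matrix has rank 4 and Smith normal form diag(1,1,1,1).

Boundary ∂_2: C_2 → C_1 sends each 2-simplex [p,q,r] to [q,r] − [p,r] + [p,q]. For instance
  ∂[0,2,3] = [2,3] − [0,3] + [0,2],
  ∂[0,1,2] = [1,2] − [0,2] + [0,1].
This gives a 10×10 integer matrix of rank 6; reducing to Smith normal form yields diagonal entries (1,1,1,1,1,1).

The boundary map ∂_3: C_3 → C_2 sends each 3-simplex σ to the alternating sum Σ_i (−1)^i (σ with its i-th vertex removed). For instance
  ∂[0,1,2,4] = [1,2,4] − [0,2,4] + [0,1,4] − [0,1,2],
  ∂[0,2,3,4] = [2,3,4] − [0,3,4] + [0,2,4] − [0,2,3].
This gives a 10×5 integer matrix of rank 4; reducing to Smith normal form yields diagonal entries (1,1,1,1).

Now H_k = ker ∂_k / im ∂_{k+1}, so:

  H_0: rank C_0 − rank ∂_1 = 5 − 4 = 1, and the invariant factors of ∂_1 are all 1, so H_0 = Z.
  H_1: rank ker ∂_1 − rank ∂_2 = (10 − 4) − 6 = 0, and the invariant factors of ∂_2 are all 1, so H_1 = 0.
  H_2: rank ker ∂_2 − rank ∂_3 = (10 − 6) − 4 = 0, and the invariant factors of ∂_3 are all 1, so H_2 = 0.
  H_3: rank ker ∂_3 − rank ∂_4 = (5 − 4) − 0 = 1, and there is no ∂_4, so H_3 = Z.

H_0 ≅ Z,  H_1 = 0,  H_2 = 0,  H_3 ≅ Z.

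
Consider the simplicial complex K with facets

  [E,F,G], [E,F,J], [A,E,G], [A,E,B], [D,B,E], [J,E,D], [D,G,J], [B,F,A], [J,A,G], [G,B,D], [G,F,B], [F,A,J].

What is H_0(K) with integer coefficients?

Order the vertices as A < B < D < E < F < G < J. Listing each simplex with vertices in this order, K has dimension 2 with simplices:

  0-simplices (7): A, B, D, E, F, G, J
  1-simplices (18): AB, AE, AF, AG, AJ, BD, BE, BF, BG, DE, DG, DJ, EF, EG, EJ, FG, FJ, GJ
  2-simplices (12): ABE, ABF, AEG, AFJ, AGJ, BDE, BDG, BFG, DEJ, DGJ, EFG, EFJ

Hence C_0 ≅ Z^7, C_1 ≅ Z^18, C_2 ≅ Z^12.

Boundary ∂_1: C_1 → C_0 maps an edge to its endpoints' difference, ∂[p,q] = q − p. For instance
  ∂BG = G − B.
The resulting 7×18 matrix has rank 6, and its Smith normal form has invariant factors (1,1,1,1,1,1).

Boundary ∂_2: C_2 → C_1 acts by ∂[p,q,r] = [q,r] − [p,r] + [p,q]. For instance
  ∂DEJ = EJ − DJ + DE,
  ∂DGJ = GJ − DJ + DG.
The 18×12 boundary matrix has rank 12 and Smith normal form diag(1,1,1,1,1,1,1,1,1,1,1,2).

Reading off H_k = ker ∂_k / im ∂_{k+1}:

  H_0: rank C_0 − rank ∂_1 = 7 − 6 = 1, and the invariant factors of ∂_1 are all 1, so H_0 ≅ Z.

(K is a triangulation of the real projective plane RP^2.)

H_0 ≅ Z.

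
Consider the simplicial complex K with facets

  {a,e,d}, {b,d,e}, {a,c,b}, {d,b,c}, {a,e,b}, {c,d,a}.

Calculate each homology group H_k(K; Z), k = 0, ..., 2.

We work with the vertex ordering a < b < c < d < e. The simplices of K, each written with vertices in increasing order, are:

  0-simplices (5): a, b, c, d, e
  1-simplices (9): ab, ac, ad, ae, bc, bd, be, cd, de
  2-simplices (6): abc, abe, acd, ade, bcd, bde

so the chain groups are C_0 ≅ Z^5, C_1 ≅ Z^9, C_2 ≅ Z^6.

∂_1: C_1 → C_0 sends each edge [p,q] (with p < q) to q − p. For instance
  ∂bd = d − b.
This gives a 5×9 integer matrix of rank 4; reducing to Smith normal form yields diagonal entries (1,1,1,1).

The boundary map ∂_2: C_2 → C_1 acts by ∂[p,q,r] = [q,r] − [p,r] + [p,q]. For instance
  ∂bcd = cd − bd + bc,
  ∂ade = de − ae + ad.
As a 9×6 matrix over Z this has rank 5, with invariant factors (1,1,1,1,1).

Now H_k = ker ∂_k / im ∂_{k+1}, so:

  H_0: rank C_0 − rank ∂_1 = 5 − 4 = 1, and the invariant factors of ∂_1 are all 1, so H_0 ≅ Z.
  H_1: rank ker ∂_1 − rank ∂_2 = (9 − 4) − 5 = 0, and the invariant factors of ∂_2 are all 1, so H_1 ≅ 0.
  H_2: rank ker ∂_2 − rank ∂_3 = (6 − 5) − 0 = 1, and there is no ∂_3, so H_2 ≅ Z.

H_0 ≅ Z,  H_1 = 0,  H_2 ≅ Z.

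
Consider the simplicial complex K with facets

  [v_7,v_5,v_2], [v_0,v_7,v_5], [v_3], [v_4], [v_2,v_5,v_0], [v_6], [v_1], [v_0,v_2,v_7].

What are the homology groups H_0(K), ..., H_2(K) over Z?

H_0 = Z^5,  H_1 = 0,  H_2 = Z.

K has 8 vertices, 6 edges, 4 triangles.
rank ∂_0 = 0, rank ∂_1 = 3 ⇒ b_0 = 8 − 0 − 3 = 5; all invariant factors of ∂_1 are 1 so no torsion. So H_0 ≅ Z^5.
rank ∂_1 = 3, rank ∂_2 = 3 ⇒ b_1 = 6 − 3 − 3 = 0; all invariant factors of ∂_2 are 1 so no torsion. So H_1 ≅ 0.
rank ∂_2 = 3, rank ∂_3 = 0 ⇒ b_2 = 4 − 3 − 0 = 1. So H_2 ≅ Z.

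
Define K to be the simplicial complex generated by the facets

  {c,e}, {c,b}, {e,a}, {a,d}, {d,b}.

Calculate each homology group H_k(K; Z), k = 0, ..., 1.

K has 5 vertices, 5 edges.
rank ∂_0 = 0, rank ∂_1 = 4 ⇒ b_0 = 5 − 0 − 4 = 1; all invariant factors of ∂_1 are 1 so no torsion. So H_0 = Z.
rank ∂_1 = 4, rank ∂_2 = 0 ⇒ b_1 = 5 − 4 − 0 = 1. So H_1 = Z.

H_0 = Z,  H_1 = Z.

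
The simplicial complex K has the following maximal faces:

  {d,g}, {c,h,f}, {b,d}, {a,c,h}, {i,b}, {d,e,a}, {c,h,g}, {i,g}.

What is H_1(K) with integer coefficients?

Fix the vertex order a < b < c < d < e < f < g < h < i and write every simplex with vertices in increasing order. Then dim K = 2 and the simplices of K are:

  0-simplices (9): a, b, c, d, e, f, g, h, i
  1-simplices (14): ac, ad, ae, ah, bd, bi, cf, cg, ch, de, dg, fh, gh, gi
  2-simplices (4): ach, ade, cfh, cgh

so the chain groups are C_0 ≅ Z^9, C_1 ≅ Z^14, C_2 ≅ Z^4.

The boundary map ∂_1: C_1 → C_0 is given by ∂[p,q] = [q] − [p]. For instance
  ∂cg = g − c.
This gives a 9×14 integer matrix of rank 8; reducing to Smith normal form yields diagonal entries (1,1,1,1,1,1,1,1).

Boundary ∂_2: C_2 → C_1 acts by ∂[p,q,r] = [q,r] − [p,r] + [p,q]. For instance
  ∂cfh = fh − ch + cf,
  ∂ach = ch − ah + ac.
The 14×4 boundary matrix has rank 4 and Smith normal form diag(1,1,1,1).

Computing H_k = (kernel of ∂_k) / (image of ∂_{k+1}):

  H_1: rank ker ∂_1 − rank ∂_2 = (14 − 8) − 4 = 2, and the invariant factors of ∂_2 are all 1, so H_1 = Z^2.

H_1 ≅ Z^2.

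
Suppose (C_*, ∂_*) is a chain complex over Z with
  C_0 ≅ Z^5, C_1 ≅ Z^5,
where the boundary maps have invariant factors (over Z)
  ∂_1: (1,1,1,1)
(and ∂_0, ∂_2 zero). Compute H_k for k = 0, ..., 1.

H_0: b_0 = 5 − 0 − 4 = 1; torsion from ∂_1 factors > 1: none. So H_0 = Z.
H_1: b_1 = 5 − 4 − 0 = 1; torsion from ∂_2 factors > 1: none. So H_1 = Z.

H_0 = Z,  H_1 = Z.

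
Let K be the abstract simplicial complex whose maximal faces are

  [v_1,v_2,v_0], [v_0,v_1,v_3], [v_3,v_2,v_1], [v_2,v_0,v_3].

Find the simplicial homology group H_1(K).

H_1 ≅ 0.

Take the total order v_0 < v_1 < v_2 < v_3 on the vertex set. Then K (dimension 2) consists of the simplices:

  0-simplices (4): [v_0], [v_1], [v_2], [v_3]
  1-simplices (6): [v_0,v_1], [v_0,v_2], [v_0,v_3], [v_1,v_2], [v_1,v_3], [v_2,v_3]
  2-simplices (4): [v_0,v_1,v_2], [v_0,v_1,v_3], [v_0,v_2,v_3], [v_1,v_2,v_3]

so the chain groups are C_0 ≅ Z^4, C_1 ≅ Z^6, C_2 ≅ Z^4.

∂_1: C_1 → C_0 maps an edge to its endpoints' difference, ∂[p,q] = q − p. For instance
  ∂[v_1,v_2] = [v_2] − [v_1].
As a 4×6 matrix over Z this has rank 3, with invariant factors (1,1,1).

Boundary ∂_2: C_2 → C_1 maps a triangle to the signed sum of its edges. For instance
  ∂[v_0,v_1,v_3] = [v_1,v_3] − [v_0,v_3] + [v_0,v_1],
  ∂[v_1,v_2,v_3] = [v_2,v_3] − [v_1,v_3] + [v_1,v_2].
The resulting 6×4 matrix has rank 3, and its Smith normal form has invariant factors (1,1,1).

Computing H_k = (kernel of ∂_k) / (image of ∂_{k+1}):

  H_1: rank ker ∂_1 − rank ∂_2 = (6 − 3) − 3 = 0, and the invariant factors of ∂_2 are all 1, so H_1 = 0.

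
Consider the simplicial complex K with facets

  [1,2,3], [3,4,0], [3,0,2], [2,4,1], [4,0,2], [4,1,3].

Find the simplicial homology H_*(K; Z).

H_0 ≅ Z,  H_1 = 0,  H_2 ≅ Z.

Fix the vertex order 0 < 1 < 2 < 3 < 4 and write every simplex with vertices in increasing order. Then dim K = 2 and the simplices of K are:

  0-simplices (5): [0], [1], [2], [3], [4]
  1-simplices (9): [0,2], [0,3], [0,4], [1,2], [1,3], [1,4], [2,3], [2,4], [3,4]
  2-simplices (6): [0,2,3], [0,2,4], [0,3,4], [1,2,3], [1,2,4], [1,3,4]

so the chain groups are C_0 ≅ Z^5, C_1 ≅ Z^9, C_2 ≅ Z^6.

∂_1: C_1 → C_0 sends each edge [p,q] (with p < q) to q − p.
As a 5×9 matrix over Z this has rank 4, with invariant factors (1,1,1,1).

∂_2: C_2 → C_1 sends each 2-simplex [p,q,r] to [q,r] − [p,r] + [p,q]. For instance
  ∂[1,2,4] = [2,4] − [1,4] + [1,2],
  ∂[1,3,4] = [3,4] − [1,4] + [1,3].
The 9×6 boundary matrix has rank 5 and Smith normal form diag(1,1,1,1,1).

Computing H_k = (kernel of ∂_k) / (image of ∂_{k+1}):

  H_0: rank C_0 − rank ∂_1 = 5 − 4 = 1, and the invariant factors of ∂_1 are all 1, so H_0 ≅ Z.
  H_1: rank ker ∂_1 − rank ∂_2 = (9 − 4) − 5 = 0, and the invariant factors of ∂_2 are all 1, so H_1 ≅ 0.
  H_2: rank ker ∂_2 − rank ∂_3 = (6 − 5) − 0 = 1, and there is no ∂_3, so H_2 ≅ Z.

As a check, the Euler characteristic is 5 − 9 + 6 = 2, which agrees with 1 − 0 + 1 = 2.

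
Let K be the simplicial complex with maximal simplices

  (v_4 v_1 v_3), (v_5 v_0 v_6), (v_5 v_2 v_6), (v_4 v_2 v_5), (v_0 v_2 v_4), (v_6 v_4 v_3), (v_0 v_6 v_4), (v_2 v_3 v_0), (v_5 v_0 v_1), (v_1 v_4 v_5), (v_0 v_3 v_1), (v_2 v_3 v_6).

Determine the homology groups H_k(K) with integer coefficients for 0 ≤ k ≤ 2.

Fix the vertex order v_0 < v_1 < v_2 < v_3 < v_4 < v_5 < v_6 and write every simplex with vertices in increasing order. Then dim K = 2 and the simplices of K are:

  0-simplices (7): [v_0], [v_1], [v_2], [v_3], [v_4], [v_5], [v_6]
  1-simplices (18): (18 of them)
  2-simplices (12): (12 of them)

so the chain groups are C_0 ≅ Z^7, C_1 ≅ Z^18, C_2 ≅ Z^12.

Boundary ∂_1: C_1 → C_0 is given by ∂[p,q] = [q] − [p].
The resulting 7×18 matrix has rank 6, and its Smith normal form has invariant factors (1,1,1,1,1,1).

Boundary ∂_2: C_2 → C_1 sends each 2-simplex [p,q,r] to [q,r] − [p,r] + [p,q]. For instance
  ∂[v_0,v_5,v_6] = [v_5,v_6] − [v_0,v_6] + [v_0,v_5],
  ∂[v_1,v_3,v_4] = [v_3,v_4] − [v_1,v_4] + [v_1,v_3].
The 18×12 boundary matrix has rank 12 and Smith normal form diag(1,1,1,1,1,1,1,1,1,1,1,2).

From H_k ≅ ker(∂_k) / im(∂_{k+1}) we obtain:

  H_0: rank C_0 − rank ∂_1 = 7 − 6 = 1, and the invariant factors of ∂_1 are all 1, so H_0 = Z.
  H_1: rank ker ∂_1 − rank ∂_2 = (18 − 6) − 12 = 0, and ∂_2 has invariant factor 2 > 1, so H_1 = Z/2Z.
  H_2: rank ker ∂_2 − rank ∂_3 = (12 − 12) − 0 = 0, and there is no ∂_3, so H_2 = 0.

H_0 = Z,  H_1 = Z/2Z,  H_2 = 0.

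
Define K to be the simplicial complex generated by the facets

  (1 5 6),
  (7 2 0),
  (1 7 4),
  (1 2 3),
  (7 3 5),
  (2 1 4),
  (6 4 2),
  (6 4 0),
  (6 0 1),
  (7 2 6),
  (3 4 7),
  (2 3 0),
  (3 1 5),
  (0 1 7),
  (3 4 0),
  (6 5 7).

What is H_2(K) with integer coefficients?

Order the vertices as 0 < 1 < 2 < 3 < 4 < 5 < 6 < 7. Listing each simplex with vertices in this order, K has dimension 2 with simplices:

  0-simplices (8): [0], [1], [2], [3], [4], [5], [6], [7]
  1-simplices (24): (24 of them)
  2-simplices (16): [0,1,6], [0,1,7], [0,2,3], [0,2,7], [0,3,4], [0,4,6], [1,2,3], [1,2,4], [1,3,5], [1,4,7], [1,5,6], [2,4,6], [2,6,7], [3,4,7], [3,5,7], [5,6,7]

giving chain groups C_0 ≅ Z^8, C_1 ≅ Z^24, C_2 ≅ Z^16.

Boundary ∂_1: C_1 → C_0 maps an edge to its endpoints' difference, ∂[p,q] = q − p. For instance
  ∂[3,4] = [4] − [3].
This gives a 8×24 integer matrix of rank 7; reducing to Smith normal form yields diagonal entries (1,1,1,1,1,1,1).

The boundary map ∂_2: C_2 → C_1 sends each 2-simplex [p,q,r] to [q,r] − [p,r] + [p,q]. For instance
  ∂[5,6,7] = [6,7] − [5,7] + [5,6],
  ∂[3,4,7] = [4,7] − [3,7] + [3,4].
This gives a 24×16 integer matrix of rank 15; reducing to Smith normal form yields diagonal entries (1,1,1,1,1,1,1,1,1,1,1,1,1,1,1).

Reading off H_k = ker ∂_k / im ∂_{k+1}:

  H_2: rank ker ∂_2 − rank ∂_3 = (16 − 15) − 0 = 1, and there is no ∂_3, so H_2 ≅ Z.

H_2 ≅ Z.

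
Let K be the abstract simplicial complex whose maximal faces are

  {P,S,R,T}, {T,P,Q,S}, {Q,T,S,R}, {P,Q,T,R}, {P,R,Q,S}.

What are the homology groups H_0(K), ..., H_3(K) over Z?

H_0 ≅ Z,  H_1 = 0,  H_2 = 0,  H_3 ≅ Z.

Take the total order P < Q < R < S < T on the vertex set. Then K (dimension 3) consists of the simplices:

  0-simplices (5): P, Q, R, S, T
  1-simplices (10): PQ, PR, PS, PT, QR, QS, QT, RS, RT, ST
  2-simplices (10): PQR, PQS, PQT, PRS, PRT, PST, QRS, QRT, QST, RST
  3-simplices (5): PQRS, PQRT, PQST, PRST, QRST

Hence C_0 ≅ Z^5, C_1 ≅ Z^10, C_2 ≅ Z^10, C_3 ≅ Z^5.

∂_1: C_1 → C_0 is given by ∂[p,q] = [q] − [p]. For instance
  ∂PR = R − P.
This gives a 5×10 integer matrix of rank 4; reducing to Smith normal form yields diagonal entries (1,1,1,1).

Boundary ∂_2: C_2 → C_1 sends each 2-simplex [p,q,r] to [q,r] − [p,r] + [p,q]. For instance
  ∂QRS = RS − QS + QR,
  ∂PQR = QR − PR + PQ.
The 10×10 boundary matrix has rank 6 and Smith normal form diag(1,1,1,1,1,1).

∂_3: C_3 → C_2 sends each 3-simplex σ to the alternating sum Σ_i (−1)^i (σ with its i-th vertex removed). For instance
  ∂PQRS = QRS − PRS + PQS − PQR,
  ∂PQST = QST − PST + PQT − PQS.
The resulting 10×5 matrix has rank 4, and its Smith normal form has invariant factors (1,1,1,1).

Now H_k = ker ∂_k / im ∂_{k+1}, so:

  H_0: rank C_0 − rank ∂_1 = 5 − 4 = 1, and the invariant factors of ∂_1 are all 1, so H_0 ≅ Z.
  H_1: rank ker ∂_1 − rank ∂_2 = (10 − 4) − 6 = 0, and the invariant factors of ∂_2 are all 1, so H_1 ≅ 0.
  H_2: rank ker ∂_2 − rank ∂_3 = (10 − 6) − 4 = 0, and the invariant factors of ∂_3 are all 1, so H_2 ≅ 0.
  H_3: rank ker ∂_3 − rank ∂_4 = (5 − 4) − 0 = 1, and there is no ∂_4, so H_3 ≅ Z.

(K is a triangulation of the 3-sphere S^3.)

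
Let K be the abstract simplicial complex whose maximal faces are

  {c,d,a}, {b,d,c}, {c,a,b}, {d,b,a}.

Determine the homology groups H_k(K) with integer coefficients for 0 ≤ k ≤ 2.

Take the total order a < b < c < d on the vertex set. Then K (dimension 2) consists of the simplices:

  0-simplices (4): a, b, c, d
  1-simplices (6): ab, ac, ad, bc, bd, cd
  2-simplices (4): abc, abd, acd, bcd

Hence C_0 ≅ Z^4, C_1 ≅ Z^6, C_2 ≅ Z^4.

The boundary map ∂_1: C_1 → C_0 sends each edge [p,q] (with p < q) to q − p. For instance
  ∂bc = c − b.
As a 4×6 matrix over Z this has rank 3, with invariant factors (1,1,1).

∂_2: C_2 → C_1 maps a triangle to the signed sum of its edges. For instance
  ∂bcd = cd − bd + bc,
  ∂abd = bd − ad + ab.
As a 6×4 matrix over Z this has rank 3, with invariant factors (1,1,1).

From H_k ≅ ker(∂_k) / im(∂_{k+1}) we obtain:

  H_0: rank C_0 − rank ∂_1 = 4 − 3 = 1, and the invariant factors of ∂_1 are all 1, so H_0 = Z.
  H_1: rank ker ∂_1 − rank ∂_2 = (6 − 3) − 3 = 0, and the invariant factors of ∂_2 are all 1, so H_1 = 0.
  H_2: rank ker ∂_2 − rank ∂_3 = (4 − 3) − 0 = 1, and there is no ∂_3, so H_2 = Z.

H_0 ≅ Z,  H_1 = 0,  H_2 ≅ Z.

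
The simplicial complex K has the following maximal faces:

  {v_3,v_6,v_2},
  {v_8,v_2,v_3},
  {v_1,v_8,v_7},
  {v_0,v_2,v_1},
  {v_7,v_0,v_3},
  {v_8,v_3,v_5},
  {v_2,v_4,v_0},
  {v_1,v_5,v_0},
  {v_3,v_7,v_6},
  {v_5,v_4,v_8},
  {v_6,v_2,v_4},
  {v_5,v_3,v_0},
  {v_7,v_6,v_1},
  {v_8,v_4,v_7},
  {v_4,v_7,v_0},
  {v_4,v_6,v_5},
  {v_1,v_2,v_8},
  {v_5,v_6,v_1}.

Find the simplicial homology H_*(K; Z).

Take the total order v_0 < v_1 < v_2 < v_3 < v_4 < v_5 < v_6 < v_7 < v_8 on the vertex set. Then K (dimension 2) consists of the simplices:

  0-simplices (9): [v_0], [v_1], [v_2], [v_3], [v_4], [v_5], [v_6], [v_7], [v_8]
  1-simplices (27): (27 of them)
  2-simplices (18): (18 of them)

Hence C_0 ≅ Z^9, C_1 ≅ Z^27, C_2 ≅ Z^18.

∂_1: C_1 → C_0 maps an edge to its endpoints' difference, ∂[p,q] = q − p.
This gives a 9×27 integer matrix of rank 8; reducing to Smith normal form yields diagonal entries (1,1,1,1,1,1,1,1).

The boundary map ∂_2: C_2 → C_1 maps a triangle to the signed sum of its edges. For instance
  ∂[v_1,v_5,v_6] = [v_5,v_6] − [v_1,v_6] + [v_1,v_5],
  ∂[v_4,v_5,v_6] = [v_5,v_6] − [v_4,v_6] + [v_4,v_5].
The 27×18 boundary matrix has rank 17 and Smith normal form diag(1,1,1,1,1,1,1,1,1,1,1,1,1,1,1,1,1).

From H_k ≅ ker(∂_k) / im(∂_{k+1}) we obtain:

  H_0: rank C_0 − rank ∂_1 = 9 − 8 = 1, and the invariant factors of ∂_1 are all 1, so H_0 = Z.
  H_1: rank ker ∂_1 − rank ∂_2 = (27 − 8) − 17 = 2, and the invariant factors of ∂_2 are all 1, so H_1 = Z^2.
  H_2: rank ker ∂_2 − rank ∂_3 = (18 − 17) − 0 = 1, and there is no ∂_3, so H_2 = Z.

H_0 ≅ Z,  H_1 ≅ Z^2,  H_2 ≅ Z.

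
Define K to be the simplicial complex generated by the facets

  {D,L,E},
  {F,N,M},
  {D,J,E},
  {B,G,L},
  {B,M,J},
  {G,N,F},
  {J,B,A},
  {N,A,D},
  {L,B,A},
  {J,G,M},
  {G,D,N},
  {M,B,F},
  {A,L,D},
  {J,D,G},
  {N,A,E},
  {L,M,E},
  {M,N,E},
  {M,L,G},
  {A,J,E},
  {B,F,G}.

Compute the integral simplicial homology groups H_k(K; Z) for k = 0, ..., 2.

H_0 = Z,  H_1 = Z ⊕ Z/2,  H_2 = 0.

Fix the vertex order A < B < D < E < F < G < J < L < M < N and write every simplex with vertices in increasing order. Then dim K = 2 and the simplices of K are:

  0-simplices (10): A, B, D, E, F, G, J, L, M, N
  1-simplices (30): AB, AD, AE, AJ, AL, AN, BF, BG, BJ, BL, BM, DE, DG, DJ, DL, DN, EJ, EL, EM, EN, FG, FM, FN, GJ, GL, GM, GN, JM, LM, MN
  2-simplices (20): ABJ, ABL, ADL, ADN, AEJ, AEN, BFG, BFM, BGL, BJM, DEJ, DEL, DGJ, DGN, ELM, EMN, FGN, FMN, GJM, GLM

so the chain groups are C_0 ≅ Z^10, C_1 ≅ Z^30, C_2 ≅ Z^20.

The boundary map ∂_1: C_1 → C_0 sends each edge [p,q] (with p < q) to q − p. For instance
  ∂EM = M − E.
As a 10×30 matrix over Z this has rank 9, with invariant factors (1,1,1,1,1,1,1,1,1).

Boundary ∂_2: C_2 → C_1 maps a triangle to the signed sum of its edges. For instance
  ∂FMN = MN − FN + FM,
  ∂DEJ = EJ − DJ + DE.
The 30×20 boundary matrix has rank 20 and Smith normal form diag(1,1,1,1,1,1,1,1,1,1,1,1,1,1,1,1,1,1,1,2).

Now H_k = ker ∂_k / im ∂_{k+1}, so:

  H_0: rank C_0 − rank ∂_1 = 10 − 9 = 1, and the invariant factors of ∂_1 are all 1, so H_0 ≅ Z.
  H_1: rank ker ∂_1 − rank ∂_2 = (30 − 9) − 20 = 1, and ∂_2 has invariant factor 2 > 1, so H_1 ≅ Z ⊕ Z/2.
  H_2: rank ker ∂_2 − rank ∂_3 = (20 − 20) − 0 = 0, and there is no ∂_3, so H_2 ≅ 0.

As a check, the Euler characteristic is 10 − 30 + 20 = 0, which agrees with 1 − 1 + 0 = 0.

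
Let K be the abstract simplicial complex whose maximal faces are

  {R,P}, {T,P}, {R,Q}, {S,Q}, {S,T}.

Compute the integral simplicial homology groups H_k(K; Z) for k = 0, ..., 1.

H_0 = Z,  H_1 = Z.

Fix the vertex order P < Q < R < S < T and write every simplex with vertices in increasing order. Then dim K = 1 and the simplices of K are:

  0-simplices (5): P, Q, R, S, T
  1-simplices (5): PR, PT, QR, QS, ST

Hence C_0 ≅ Z^5, C_1 ≅ Z^5.

∂_1: C_1 → C_0 is given by ∂[p,q] = [q] − [p].
The 5×5 boundary matrix has rank 4 and Smith normal form diag(1,1,1,1).

Now H_k = ker ∂_k / im ∂_{k+1}, so:

  H_0: rank C_0 − rank ∂_1 = 5 − 4 = 1, and the invariant factors of ∂_1 are all 1, so H_0 = Z.
  H_1: rank ker ∂_1 − rank ∂_2 = (5 − 4) − 0 = 1, and there is no ∂_2, so H_1 = Z.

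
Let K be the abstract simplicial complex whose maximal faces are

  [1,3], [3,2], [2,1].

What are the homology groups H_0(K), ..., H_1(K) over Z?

H_0 ≅ Z,  H_1 ≅ Z.

Fix the vertex order 1 < 2 < 3 and write every simplex with vertices in increasing order. Then dim K = 1 and the simplices of K are:

  0-simplices (3): [1], [2], [3]
  1-simplices (3): [1,2], [1,3], [2,3]

so the chain groups are C_0 ≅ Z^3, C_1 ≅ Z^3.

Boundary ∂_1: C_1 → C_0 is given by ∂[p,q] = [q] − [p]. For instance
  ∂[1,3] = [3] − [1].
This gives a 3×3 integer matrix of rank 2; reducing to Smith normal form yields diagonal entries (1,1).

From H_k ≅ ker(∂_k) / im(∂_{k+1}) we obtain:

  H_0: rank C_0 − rank ∂_1 = 3 − 2 = 1, and the invariant factors of ∂_1 are all 1, so H_0 ≅ Z.
  H_1: rank ker ∂_1 − rank ∂_2 = (3 − 2) − 0 = 1, and there is no ∂_2, so H_1 ≅ Z.

As a check, the Euler characteristic is 3 − 3 = 0, which agrees with 1 − 1 = 0.
(K is a triangulation of the circle S^1.)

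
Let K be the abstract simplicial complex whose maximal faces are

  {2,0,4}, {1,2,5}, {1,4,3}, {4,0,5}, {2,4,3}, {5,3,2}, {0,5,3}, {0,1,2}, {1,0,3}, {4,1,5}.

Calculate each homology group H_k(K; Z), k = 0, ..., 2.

We work with the vertex ordering 0 < 1 < 2 < 3 < 4 < 5. The simplices of K, each written with vertices in increasing order, are:

  0-simplices (6): [0], [1], [2], [3], [4], [5]
  1-simplices (15): [0,1], [0,2], [0,3], [0,4], [0,5], [1,2], [1,3], [1,4], [1,5], [2,3], [2,4], [2,5], [3,4], [3,5], [4,5]
  2-simplices (10): [0,1,2], [0,1,3], [0,2,4], [0,3,5], [0,4,5], [1,2,5], [1,3,4], [1,4,5], [2,3,4], [2,3,5]

giving chain groups C_0 ≅ Z^6, C_1 ≅ Z^15, C_2 ≅ Z^10.

The boundary map ∂_1: C_1 → C_0 maps an edge to its endpoints' difference, ∂[p,q] = q − p.
As a 6×15 matrix over Z this has rank 5, with invariant factors (1,1,1,1,1).

The boundary map ∂_2: C_2 → C_1 maps a triangle to the signed sum of its edges. For instance
  ∂[2,3,5] = [3,5] − [2,5] + [2,3],
  ∂[1,3,4] = [3,4] − [1,4] + [1,3].
This gives a 15×10 integer matrix of rank 10; reducing to Smith normal form yields diagonal entries (1,1,1,1,1,1,1,1,1,2).

Reading off H_k = ker ∂_k / im ∂_{k+1}:

  H_0: rank C_0 − rank ∂_1 = 6 − 5 = 1, and the invariant factors of ∂_1 are all 1, so H_0 = Z.
  H_1: rank ker ∂_1 − rank ∂_2 = (15 − 5) − 10 = 0, and ∂_2 has invariant factor 2 > 1, so H_1 = Z/2.
  H_2: rank ker ∂_2 − rank ∂_3 = (10 − 10) − 0 = 0, and there is no ∂_3, so H_2 = 0.

(K is a triangulation of the real projective plane RP^2.)

H_0 = Z,  H_1 = Z/2,  H_2 = 0.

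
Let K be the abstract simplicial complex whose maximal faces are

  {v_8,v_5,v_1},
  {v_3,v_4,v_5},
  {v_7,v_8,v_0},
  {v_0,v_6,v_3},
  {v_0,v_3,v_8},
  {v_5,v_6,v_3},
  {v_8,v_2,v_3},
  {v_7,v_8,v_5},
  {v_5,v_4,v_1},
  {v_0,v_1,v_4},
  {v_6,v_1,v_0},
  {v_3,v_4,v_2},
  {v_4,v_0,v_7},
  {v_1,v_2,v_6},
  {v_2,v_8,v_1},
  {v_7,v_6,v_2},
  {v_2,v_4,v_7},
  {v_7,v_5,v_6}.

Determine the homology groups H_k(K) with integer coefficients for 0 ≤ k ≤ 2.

H_0 ≅ Z,  H_1 ≅ Z^2,  H_2 ≅ Z.

We work with the vertex ordering v_0 < v_1 < v_2 < v_3 < v_4 < v_5 < v_6 < v_7 < v_8. The simplices of K, each written with vertices in increasing order, are:

  0-simplices (9): [v_0], [v_1], [v_2], [v_3], [v_4], [v_5], [v_6], [v_7], [v_8]
  1-simplices (27): (27 of them)
  2-simplices (18): (18 of them)

Hence C_0 ≅ Z^9, C_1 ≅ Z^27, C_2 ≅ Z^18.

The boundary map ∂_1: C_1 → C_0 is given by ∂[p,q] = [q] − [p]. For instance
  ∂[v_2,v_3] = [v_3] − [v_2].
The 9×27 boundary matrix has rank 8 and Smith normal form diag(1,1,1,1,1,1,1,1).

The boundary map ∂_2: C_2 → C_1 acts by ∂[p,q,r] = [q,r] − [p,r] + [p,q]. For instance
  ∂[v_5,v_7,v_8] = [v_7,v_8] − [v_5,v_8] + [v_5,v_7],
  ∂[v_0,v_1,v_6] = [v_1,v_6] − [v_0,v_6] + [v_0,v_1].
As a 27×18 matrix over Z this has rank 17, with invariant factors (1,1,1,1,1,1,1,1,1,1,1,1,1,1,1,1,1).

Now H_k = ker ∂_k / im ∂_{k+1}, so:

  H_0: rank C_0 − rank ∂_1 = 9 − 8 = 1, and the invariant factors of ∂_1 are all 1, so H_0 ≅ Z.
  H_1: rank ker ∂_1 − rank ∂_2 = (27 − 8) − 17 = 2, and the invariant factors of ∂_2 are all 1, so H_1 ≅ Z^2.
  H_2: rank ker ∂_2 − rank ∂_3 = (18 − 17) − 0 = 1, and there is no ∂_3, so H_2 ≅ Z.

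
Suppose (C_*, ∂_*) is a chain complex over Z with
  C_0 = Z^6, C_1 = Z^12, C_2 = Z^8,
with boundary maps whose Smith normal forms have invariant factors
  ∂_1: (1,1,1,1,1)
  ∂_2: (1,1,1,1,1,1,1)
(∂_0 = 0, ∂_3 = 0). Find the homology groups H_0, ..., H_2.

H_0: b_0 = 6 − 0 − 5 = 1; torsion from ∂_1 factors > 1: none. So H_0 = Z.
H_1: b_1 = 12 − 5 − 7 = 0; torsion from ∂_2 factors > 1: none. So H_1 = 0.
H_2: b_2 = 8 − 7 − 0 = 1; torsion from ∂_3 factors > 1: none. So H_2 = Z.

H_0 = Z,  H_1 = 0,  H_2 = Z.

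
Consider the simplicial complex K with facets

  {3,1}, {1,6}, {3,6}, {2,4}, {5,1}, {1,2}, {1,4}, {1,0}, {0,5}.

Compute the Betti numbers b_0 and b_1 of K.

b_0 = 1, b_1 = 3.

Fix the vertex order 0 < 1 < 2 < 3 < 4 < 5 < 6 and write every simplex with vertices in increasing order. Then dim K = 1 and the simplices of K are:

  0-simplices (7): [0], [1], [2], [3], [4], [5], [6]
  1-simplices (9): [0,1], [0,5], [1,2], [1,3], [1,4], [1,5], [1,6], [2,4], [3,6]

so the chain groups are C_0 ≅ Z^7, C_1 ≅ Z^9.

∂_1: C_1 → C_0 maps an edge to its endpoints' difference, ∂[p,q] = q − p.
The 7×9 boundary matrix has rank 6 and Smith normal form diag(1,1,1,1,1,1).

Computing H_k = (kernel of ∂_k) / (image of ∂_{k+1}):

  H_0: rank C_0 − rank ∂_1 = 7 − 6 = 1, and the invariant factors of ∂_1 are all 1, so H_0 = Z.
  H_1: rank ker ∂_1 − rank ∂_2 = (9 − 6) − 0 = 3, and there is no ∂_2, so H_1 = Z^3.

(K is a triangulation of a wedge of 3 circles.)

Hence the Betti numbers are b_0 = 1, b_1 = 3.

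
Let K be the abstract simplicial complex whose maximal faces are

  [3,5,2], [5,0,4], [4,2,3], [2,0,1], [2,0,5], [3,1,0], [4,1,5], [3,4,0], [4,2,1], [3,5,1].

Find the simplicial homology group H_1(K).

Order the vertices as 0 < 1 < 2 < 3 < 4 < 5. Listing each simplex with vertices in this order, K has dimension 2 with simplices:

  0-simplices (6): [0], [1], [2], [3], [4], [5]
  1-simplices (15): [0,1], [0,2], [0,3], [0,4], [0,5], [1,2], [1,3], [1,4], [1,5], [2,3], [2,4], [2,5], [3,4], [3,5], [4,5]
  2-simplices (10): [0,1,2], [0,1,3], [0,2,5], [0,3,4], [0,4,5], [1,2,4], [1,3,5], [1,4,5], [2,3,4], [2,3,5]

so the chain groups are C_0 ≅ Z^6, C_1 ≅ Z^15, C_2 ≅ Z^10.

∂_1: C_1 → C_0 sends each edge [p,q] (with p < q) to q − p. For instance
  ∂[1,2] = [2] − [1].
As a 6×15 matrix over Z this has rank 5, with invariant factors (1,1,1,1,1).

The boundary map ∂_2: C_2 → C_1 acts by ∂[p,q,r] = [q,r] − [p,r] + [p,q]. For instance
  ∂[2,3,4] = [3,4] − [2,4] + [2,3],
  ∂[0,3,4] = [3,4] − [0,4] + [0,3].
As a 15×10 matrix over Z this has rank 10, with invariant factors (1,1,1,1,1,1,1,1,1,2).

Computing H_k = (kernel of ∂_k) / (image of ∂_{k+1}):

  H_1: rank ker ∂_1 − rank ∂_2 = (15 − 5) − 10 = 0, and ∂_2 has invariant factor 2 > 1, so H_1 ≅ Z/2.

H_1 ≅ Z/2.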